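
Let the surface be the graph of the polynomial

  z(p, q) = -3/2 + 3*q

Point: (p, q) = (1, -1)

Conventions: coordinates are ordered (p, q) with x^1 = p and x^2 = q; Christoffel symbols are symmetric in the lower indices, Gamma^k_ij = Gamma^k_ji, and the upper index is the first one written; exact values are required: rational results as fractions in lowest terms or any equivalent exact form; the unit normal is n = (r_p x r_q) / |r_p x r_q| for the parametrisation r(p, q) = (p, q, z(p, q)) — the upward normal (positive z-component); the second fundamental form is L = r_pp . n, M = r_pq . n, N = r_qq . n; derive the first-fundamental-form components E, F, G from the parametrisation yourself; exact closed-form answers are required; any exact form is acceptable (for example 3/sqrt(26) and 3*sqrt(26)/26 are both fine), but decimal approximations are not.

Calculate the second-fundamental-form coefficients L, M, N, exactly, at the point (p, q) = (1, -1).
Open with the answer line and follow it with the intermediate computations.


Answer: L = 0, M = 0, N = 0

z_p = 0, z_q = 3, z_pp = 0, z_pq = 0, z_qq = 0
E = 1, F = 0, G = 10; answer radicand W^2 = 10
unnormalised second-form numerators: l = 0, m = 0, n = 0; L = l/sqrt(10), and similarly M = m/sqrt(W^2), N = n/sqrt(W^2)


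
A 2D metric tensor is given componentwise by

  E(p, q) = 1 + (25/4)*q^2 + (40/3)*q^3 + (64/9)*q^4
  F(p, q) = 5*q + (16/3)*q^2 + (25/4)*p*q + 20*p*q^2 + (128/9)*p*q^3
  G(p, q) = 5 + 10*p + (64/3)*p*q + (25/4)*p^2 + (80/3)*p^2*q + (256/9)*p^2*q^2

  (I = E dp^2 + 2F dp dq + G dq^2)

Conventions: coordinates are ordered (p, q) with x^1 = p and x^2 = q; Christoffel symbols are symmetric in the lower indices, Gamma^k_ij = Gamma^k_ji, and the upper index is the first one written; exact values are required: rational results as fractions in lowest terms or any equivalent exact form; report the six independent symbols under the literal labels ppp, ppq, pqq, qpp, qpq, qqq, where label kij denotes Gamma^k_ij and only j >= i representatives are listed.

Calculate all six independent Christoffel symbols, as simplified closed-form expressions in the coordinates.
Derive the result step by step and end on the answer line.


E = 1 + (25/4)*q^2 + (40/3)*q^3 + (64/9)*q^4; F = 5*q + (16/3)*q^2 + (25/4)*p*q + 20*p*q^2 + (128/9)*p*q^3; G = 5 + 10*p + (64/3)*p*q + (25/4)*p^2 + (80/3)*p^2*q + (256/9)*p^2*q^2
Gamma^k_ij = (1/2) g^{kl} (d_i g_jl + d_j g_il - d_l g_ij), with g^inv = (1/(EG-F^2)) [[G, -F], [-F, E]]
first partials: E_p = 0, E_q = (25/2)*q + 40*q^2 + (256/9)*q^3, F_p = (25/4)*q + 20*q^2 + (128/9)*q^3, F_q = 5 + (32/3)*q + (25/4)*p + 40*p*q + (128/3)*p*q^2, G_p = 10 + (64/3)*q + (25/2)*p + (160/3)*p*q + (512/9)*p*q^2, G_q = (64/3)*p + (80/3)*p^2 + (512/9)*p^2*q
D = EG - F^2 = 5 + 10*p + (25/4)*q^2 + (64/3)*p*q + (25/4)*p^2 + (40/3)*q^3 + (80/3)*p^2*q + (64/9)*q^4 + (256/9)*p^2*q^2
expanded: Gamma^p_pp = (G E_p - 2F F_p + F E_q)/(2D), Gamma^p_pq = (G E_q - F G_p)/(2D), Gamma^p_qq = (2G F_q - G G_p - F G_q)/(2D), Gamma^q_pp = (2E F_p - E E_q - F E_p)/(2D), Gamma^q_pq = (E G_p - F E_q)/(2D), Gamma^q_qq = (E G_q - 2F F_q + F G_p)/(2D); substitute and cancel common factors

Answer: Gamma_ppp = 0, Gamma_ppq = (512*q^3 + 720*q^2 + 225*q)/(1024*p^2*q^2 + 960*p^2*q + 225*p^2 + 768*p*q + 360*p + 256*q^4 + 480*q^3 + 225*q^2 + 180), Gamma_pqq = (512*p*q^2 + 480*p*q)/(1024*p^2*q^2 + 960*p^2*q + 225*p^2 + 768*p*q + 360*p + 256*q^4 + 480*q^3 + 225*q^2 + 180), Gamma_qpp = 0, Gamma_qpq = (1024*p*q^2 + 960*p*q + 225*p + 384*q + 180)/(1024*p^2*q^2 + 960*p^2*q + 225*p^2 + 768*p*q + 360*p + 256*q^4 + 480*q^3 + 225*q^2 + 180), Gamma_qqq = (1024*p^2*q + 480*p^2 + 384*p)/(1024*p^2*q^2 + 960*p^2*q + 225*p^2 + 768*p*q + 360*p + 256*q^4 + 480*q^3 + 225*q^2 + 180)


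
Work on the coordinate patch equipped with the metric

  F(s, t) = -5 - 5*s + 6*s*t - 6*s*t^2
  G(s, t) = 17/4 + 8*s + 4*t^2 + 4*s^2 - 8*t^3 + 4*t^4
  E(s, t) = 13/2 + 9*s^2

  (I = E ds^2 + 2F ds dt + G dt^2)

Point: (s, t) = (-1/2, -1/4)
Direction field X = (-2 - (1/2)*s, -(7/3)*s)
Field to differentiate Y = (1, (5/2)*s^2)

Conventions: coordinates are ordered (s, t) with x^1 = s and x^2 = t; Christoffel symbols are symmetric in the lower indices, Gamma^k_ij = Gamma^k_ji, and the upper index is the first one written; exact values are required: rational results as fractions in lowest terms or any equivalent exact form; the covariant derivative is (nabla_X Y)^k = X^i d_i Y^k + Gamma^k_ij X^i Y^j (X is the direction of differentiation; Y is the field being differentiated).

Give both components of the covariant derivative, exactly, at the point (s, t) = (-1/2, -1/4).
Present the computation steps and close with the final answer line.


E = 35/4, F = -25/16, G = 105/64 at the point
E_s = -9, E_t = 0, F_s = -55/8, F_t = -9/2, G_s = 4, G_t = -15/4
EG - F^2 = 1525/128;  g^inv = (128/1525) * [[105/64, 25/16], [25/16, 35/4]]
first-kind symbols [ij,l] = (1/2)(d_i g_jl + d_j g_il - d_l g_ij): [ss,s] = E_s/2 = -9/2, [ss,t] = F_s - E_t/2 = -55/8, [st,s] = E_t/2 = 0, [st,t] = G_s/2 = 2, [tt,s] = F_t - G_s/2 = -13/2, [tt,t] = G_t/2 = -15/8
Gamma^s_ij = (G*[ij,s] - F*[ij,t])/(EG - F^2), Gamma^t_ij = (E*[ij,t] - F*[ij,s])/(EG - F^2)
Gamma_sss = -464/305, Gamma_sst = 16/61, Gamma_stt = -348/305, Gamma_tss = -344/61, Gamma_tst = 448/305, Gamma_ttt = -136/61
X = (-7/4, 7/6), Y = (1, 5/8) at the point

Answer: (nabla_X Y)^s = 6769/3660, (nabla_X Y)^t = 93149/7320


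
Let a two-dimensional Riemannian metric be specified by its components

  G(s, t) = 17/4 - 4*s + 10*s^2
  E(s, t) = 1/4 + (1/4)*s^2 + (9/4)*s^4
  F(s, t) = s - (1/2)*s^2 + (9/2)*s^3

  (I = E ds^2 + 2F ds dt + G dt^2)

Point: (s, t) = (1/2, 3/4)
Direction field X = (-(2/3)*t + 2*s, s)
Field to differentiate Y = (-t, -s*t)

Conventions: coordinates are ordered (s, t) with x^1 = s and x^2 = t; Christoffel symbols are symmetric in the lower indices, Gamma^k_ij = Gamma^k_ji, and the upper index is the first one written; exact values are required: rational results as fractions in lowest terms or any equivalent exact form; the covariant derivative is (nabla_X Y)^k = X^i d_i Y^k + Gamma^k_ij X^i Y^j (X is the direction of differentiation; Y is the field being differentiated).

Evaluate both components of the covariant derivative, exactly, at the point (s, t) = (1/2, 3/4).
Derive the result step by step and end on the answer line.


E = 29/64, F = 15/16, G = 19/4 at the point
E_s = 11/8, E_t = 0, F_s = 31/8, F_t = 0, G_s = 6, G_t = 0
EG - F^2 = 163/128;  g^inv = (128/163) * [[19/4, -15/16], [-15/16, 29/64]]
first-kind symbols [ij,l] = (1/2)(d_i g_jl + d_j g_il - d_l g_ij): [ss,s] = E_s/2 = 11/16, [ss,t] = F_s - E_t/2 = 31/8, [st,s] = E_t/2 = 0, [st,t] = G_s/2 = 3, [tt,s] = F_t - G_s/2 = -3, [tt,t] = G_t/2 = 0
Gamma^s_ij = (G*[ij,s] - F*[ij,t])/(EG - F^2), Gamma^t_ij = (E*[ij,t] - F*[ij,s])/(EG - F^2)
Gamma_sss = -47/163, Gamma_sst = -360/163, Gamma_stt = -1824/163, Gamma_tss = 569/652, Gamma_tst = 174/163, Gamma_ttt = 360/163
X = (1/2, 1/2), Y = (-3/4, -3/8) at the point

Answer: (nabla_X Y)^s = 3845/1304, (nabla_X Y)^t = -10259/5216


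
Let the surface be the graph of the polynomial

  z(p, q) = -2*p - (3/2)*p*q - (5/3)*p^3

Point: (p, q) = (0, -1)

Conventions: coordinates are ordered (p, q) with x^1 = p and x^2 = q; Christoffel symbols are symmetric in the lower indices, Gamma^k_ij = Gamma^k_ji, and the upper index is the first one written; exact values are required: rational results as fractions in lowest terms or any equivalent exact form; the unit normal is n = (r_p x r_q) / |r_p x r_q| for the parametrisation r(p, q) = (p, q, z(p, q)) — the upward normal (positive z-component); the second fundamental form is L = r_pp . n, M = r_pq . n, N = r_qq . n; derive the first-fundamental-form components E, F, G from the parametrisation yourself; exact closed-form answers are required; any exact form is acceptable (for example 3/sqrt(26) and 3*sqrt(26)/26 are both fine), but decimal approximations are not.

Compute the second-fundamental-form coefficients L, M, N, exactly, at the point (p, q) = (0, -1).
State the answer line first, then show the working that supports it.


Answer: L = 0, M = -3*sqrt(5)/5, N = 0

z_p = -1/2, z_q = 0, z_pp = 0, z_pq = -3/2, z_qq = 0
E = 5/4, F = 0, G = 1; answer radicand W^2 = 5/4
unnormalised second-form numerators: l = 0, m = -3/2, n = 0; L = l/sqrt(5/4), and similarly M = m/sqrt(W^2), N = n/sqrt(W^2)


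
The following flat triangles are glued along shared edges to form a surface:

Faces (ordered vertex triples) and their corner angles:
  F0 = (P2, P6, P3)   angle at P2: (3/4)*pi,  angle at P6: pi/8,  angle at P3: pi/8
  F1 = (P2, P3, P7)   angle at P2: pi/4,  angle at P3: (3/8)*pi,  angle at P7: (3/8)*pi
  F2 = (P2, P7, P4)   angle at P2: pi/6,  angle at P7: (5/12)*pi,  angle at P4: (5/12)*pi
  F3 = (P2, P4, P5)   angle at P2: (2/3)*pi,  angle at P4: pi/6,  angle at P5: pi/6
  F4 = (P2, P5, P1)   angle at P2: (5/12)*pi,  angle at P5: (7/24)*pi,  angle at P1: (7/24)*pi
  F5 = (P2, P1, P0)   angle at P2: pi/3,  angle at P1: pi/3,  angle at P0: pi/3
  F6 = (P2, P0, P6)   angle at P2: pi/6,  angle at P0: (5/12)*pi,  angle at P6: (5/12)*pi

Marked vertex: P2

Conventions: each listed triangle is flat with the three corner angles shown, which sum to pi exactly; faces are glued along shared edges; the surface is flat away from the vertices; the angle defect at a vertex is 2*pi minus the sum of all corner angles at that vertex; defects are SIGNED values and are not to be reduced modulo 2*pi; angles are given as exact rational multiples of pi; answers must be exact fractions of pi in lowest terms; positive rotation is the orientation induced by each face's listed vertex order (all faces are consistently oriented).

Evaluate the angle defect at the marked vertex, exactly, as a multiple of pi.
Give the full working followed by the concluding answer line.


Sum of corner angles at P2: (11/4)*pi
defect = 2*pi - (11/4)*pi

Answer: defect(P2) = (-3/4)*pi


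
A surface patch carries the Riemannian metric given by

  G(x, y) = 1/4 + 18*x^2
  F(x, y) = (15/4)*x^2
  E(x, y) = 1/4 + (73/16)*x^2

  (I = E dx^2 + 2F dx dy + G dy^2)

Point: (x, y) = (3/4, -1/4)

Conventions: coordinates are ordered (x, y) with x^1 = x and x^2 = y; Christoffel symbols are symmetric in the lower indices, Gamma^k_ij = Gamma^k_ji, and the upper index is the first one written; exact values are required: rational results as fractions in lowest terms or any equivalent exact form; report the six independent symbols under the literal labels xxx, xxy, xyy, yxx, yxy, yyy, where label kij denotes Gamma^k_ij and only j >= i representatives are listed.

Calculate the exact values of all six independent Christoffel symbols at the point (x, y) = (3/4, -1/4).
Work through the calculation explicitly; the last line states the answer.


E = 721/256, F = 135/64, G = 83/8 at the point
E_x = 219/32, E_y = 0, F_x = 45/8, F_y = 0, G_x = 27, G_y = 0
EG - F^2 = 101461/4096;  g^inv = (4096/101461) * [[83/8, -135/64], [-135/64, 721/256]]
first-kind symbols [ij,l] = (1/2)(d_i g_jl + d_j g_il - d_l g_ij): [xx,x] = E_x/2 = 219/64, [xx,y] = F_x - E_y/2 = 45/8, [xy,x] = E_y/2 = 0, [xy,y] = G_x/2 = 27/2, [yy,x] = F_y - G_x/2 = -27/2, [yy,y] = G_y/2 = 0
Gamma^x_ij = (G*[ij,x] - F*[ij,y])/(EG - F^2), Gamma^y_ij = (E*[ij,y] - F*[ij,x])/(EG - F^2)

Answer: Gamma_xxx = 96816/101461, Gamma_xxy = -116640/101461, Gamma_xyy = -573696/101461, Gamma_yxx = 35325/101461, Gamma_yxy = 155736/101461, Gamma_yyy = 116640/101461


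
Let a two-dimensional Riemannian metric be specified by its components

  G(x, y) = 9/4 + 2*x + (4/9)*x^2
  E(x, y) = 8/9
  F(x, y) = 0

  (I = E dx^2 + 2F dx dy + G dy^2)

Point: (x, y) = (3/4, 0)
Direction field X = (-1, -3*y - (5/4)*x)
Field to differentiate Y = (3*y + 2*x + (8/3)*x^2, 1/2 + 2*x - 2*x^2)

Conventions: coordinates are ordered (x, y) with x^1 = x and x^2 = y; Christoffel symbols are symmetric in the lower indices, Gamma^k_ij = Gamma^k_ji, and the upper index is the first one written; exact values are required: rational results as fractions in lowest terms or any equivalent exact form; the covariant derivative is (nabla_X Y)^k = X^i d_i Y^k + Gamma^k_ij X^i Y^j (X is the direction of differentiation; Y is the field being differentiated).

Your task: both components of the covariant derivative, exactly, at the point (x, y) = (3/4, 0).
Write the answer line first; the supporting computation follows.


Answer: (nabla_X Y)^x = -1941/256, (nabla_X Y)^y = -11/48

E = 8/9, F = 0, G = 4 at the point
E_x = 0, E_y = 0, F_x = 0, F_y = 0, G_x = 8/3, G_y = 0
EG - F^2 = 32/9;  g^inv = (9/32) * [[4, 0], [0, 8/9]]
first-kind symbols [ij,l] = (1/2)(d_i g_jl + d_j g_il - d_l g_ij): [xx,x] = E_x/2 = 0, [xx,y] = F_x - E_y/2 = 0, [xy,x] = E_y/2 = 0, [xy,y] = G_x/2 = 4/3, [yy,x] = F_y - G_x/2 = -4/3, [yy,y] = G_y/2 = 0
Gamma^x_ij = (G*[ij,x] - F*[ij,y])/(EG - F^2), Gamma^y_ij = (E*[ij,y] - F*[ij,x])/(EG - F^2)
Gamma_xxx = 0, Gamma_xxy = 0, Gamma_xyy = -3/2, Gamma_yxx = 0, Gamma_yxy = 1/3, Gamma_yyy = 0
X = (-1, -15/16), Y = (3, 7/8) at the point


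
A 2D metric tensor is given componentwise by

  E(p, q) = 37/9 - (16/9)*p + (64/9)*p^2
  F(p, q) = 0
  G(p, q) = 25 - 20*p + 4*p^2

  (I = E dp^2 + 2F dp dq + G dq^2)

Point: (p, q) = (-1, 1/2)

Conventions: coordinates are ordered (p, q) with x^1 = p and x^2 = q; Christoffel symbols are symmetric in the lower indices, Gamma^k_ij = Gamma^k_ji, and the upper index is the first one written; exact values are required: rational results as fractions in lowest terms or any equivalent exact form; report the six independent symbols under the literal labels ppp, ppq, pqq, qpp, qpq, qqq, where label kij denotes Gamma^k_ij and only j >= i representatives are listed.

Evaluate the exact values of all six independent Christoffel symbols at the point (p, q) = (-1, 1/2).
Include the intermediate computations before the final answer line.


E = 13, F = 0, G = 49 at the point
E_p = -16, E_q = 0, F_p = 0, F_q = 0, G_p = -28, G_q = 0
EG - F^2 = 637;  g^inv = (1/637) * [[49, 0], [0, 13]]
first-kind symbols [ij,l] = (1/2)(d_i g_jl + d_j g_il - d_l g_ij): [pp,p] = E_p/2 = -8, [pp,q] = F_p - E_q/2 = 0, [pq,p] = E_q/2 = 0, [pq,q] = G_p/2 = -14, [qq,p] = F_q - G_p/2 = 14, [qq,q] = G_q/2 = 0
Gamma^p_ij = (G*[ij,p] - F*[ij,q])/(EG - F^2), Gamma^q_ij = (E*[ij,q] - F*[ij,p])/(EG - F^2)

Answer: Gamma_ppp = -8/13, Gamma_ppq = 0, Gamma_pqq = 14/13, Gamma_qpp = 0, Gamma_qpq = -2/7, Gamma_qqq = 0


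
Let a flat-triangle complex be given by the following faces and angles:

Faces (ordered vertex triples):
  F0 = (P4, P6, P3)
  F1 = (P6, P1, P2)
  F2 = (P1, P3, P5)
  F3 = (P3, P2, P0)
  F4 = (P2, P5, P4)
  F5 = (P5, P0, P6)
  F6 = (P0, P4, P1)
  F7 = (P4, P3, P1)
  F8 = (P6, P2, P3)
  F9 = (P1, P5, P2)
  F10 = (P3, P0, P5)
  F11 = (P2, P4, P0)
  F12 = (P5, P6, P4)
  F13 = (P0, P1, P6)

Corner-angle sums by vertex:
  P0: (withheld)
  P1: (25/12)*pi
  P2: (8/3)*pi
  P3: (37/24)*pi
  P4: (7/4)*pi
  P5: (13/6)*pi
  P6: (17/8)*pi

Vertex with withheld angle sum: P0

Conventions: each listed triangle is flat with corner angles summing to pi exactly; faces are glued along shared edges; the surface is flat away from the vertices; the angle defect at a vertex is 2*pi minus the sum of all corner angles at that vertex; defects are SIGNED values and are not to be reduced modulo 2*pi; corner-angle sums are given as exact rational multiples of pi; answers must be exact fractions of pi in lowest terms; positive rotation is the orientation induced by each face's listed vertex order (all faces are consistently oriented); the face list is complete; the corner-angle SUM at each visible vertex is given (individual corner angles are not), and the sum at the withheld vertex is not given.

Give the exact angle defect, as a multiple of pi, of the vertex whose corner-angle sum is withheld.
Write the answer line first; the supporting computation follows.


Answer: defect(P0) = pi/3

V = 7, E = 21, F = 14; chi = V - E + F = 0
Gauss-Bonnet: total defect = 2*pi*chi = 0; visible defects sum to -pi/3


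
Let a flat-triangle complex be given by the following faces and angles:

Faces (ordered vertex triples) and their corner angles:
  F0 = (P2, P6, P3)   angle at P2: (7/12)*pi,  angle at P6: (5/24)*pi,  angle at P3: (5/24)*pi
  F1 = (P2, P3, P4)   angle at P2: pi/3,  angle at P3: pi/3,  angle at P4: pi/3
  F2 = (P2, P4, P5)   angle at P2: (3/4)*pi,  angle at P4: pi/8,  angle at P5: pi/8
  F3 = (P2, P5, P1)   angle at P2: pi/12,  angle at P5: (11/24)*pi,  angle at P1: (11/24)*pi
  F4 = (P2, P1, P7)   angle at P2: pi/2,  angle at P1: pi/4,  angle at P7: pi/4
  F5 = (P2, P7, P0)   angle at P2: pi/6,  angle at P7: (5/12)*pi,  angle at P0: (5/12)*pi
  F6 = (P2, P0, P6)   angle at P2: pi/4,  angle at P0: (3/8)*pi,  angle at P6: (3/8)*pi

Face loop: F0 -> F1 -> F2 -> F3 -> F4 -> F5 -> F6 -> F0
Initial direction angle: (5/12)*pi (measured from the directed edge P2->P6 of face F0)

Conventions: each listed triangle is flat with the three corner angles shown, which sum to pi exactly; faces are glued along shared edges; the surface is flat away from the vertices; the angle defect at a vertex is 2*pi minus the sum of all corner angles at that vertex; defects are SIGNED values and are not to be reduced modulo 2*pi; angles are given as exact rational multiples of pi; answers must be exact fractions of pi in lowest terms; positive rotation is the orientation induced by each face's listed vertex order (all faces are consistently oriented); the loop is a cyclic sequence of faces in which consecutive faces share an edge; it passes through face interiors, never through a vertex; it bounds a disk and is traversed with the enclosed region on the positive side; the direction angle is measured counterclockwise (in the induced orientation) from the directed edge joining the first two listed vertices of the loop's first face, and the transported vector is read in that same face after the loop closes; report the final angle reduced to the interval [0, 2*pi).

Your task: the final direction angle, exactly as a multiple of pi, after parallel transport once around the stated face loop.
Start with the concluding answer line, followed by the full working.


Answer: final direction angle = (7/4)*pi

enclosed vertex P2: corner angles sum to (8/3)*pi, defect = 2*pi - (8/3)*pi = (-2/3)*pi
transport around the loop rotates by the sum of enclosed defects; add to the initial angle mod 2*pi
final angle = (5/12)*pi - (2/3)*pi = (7/4)*pi (mod 2*pi)


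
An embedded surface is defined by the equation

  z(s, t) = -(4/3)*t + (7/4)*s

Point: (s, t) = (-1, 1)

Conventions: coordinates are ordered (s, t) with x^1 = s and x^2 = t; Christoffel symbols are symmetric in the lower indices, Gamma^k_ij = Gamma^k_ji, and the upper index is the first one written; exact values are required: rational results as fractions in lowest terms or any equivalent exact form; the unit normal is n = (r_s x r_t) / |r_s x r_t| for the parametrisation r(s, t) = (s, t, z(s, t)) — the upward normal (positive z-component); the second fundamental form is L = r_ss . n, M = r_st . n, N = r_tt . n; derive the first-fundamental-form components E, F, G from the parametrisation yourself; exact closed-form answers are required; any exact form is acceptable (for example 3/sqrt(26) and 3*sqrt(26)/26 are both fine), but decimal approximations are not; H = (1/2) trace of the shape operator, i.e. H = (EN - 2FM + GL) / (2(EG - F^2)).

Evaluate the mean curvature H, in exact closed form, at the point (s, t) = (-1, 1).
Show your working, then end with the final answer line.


z_s = 7/4, z_t = -4/3, z_ss = 0, z_st = 0, z_tt = 0
E = 65/16, F = -7/3, G = 25/9; answer radicand W^2 = 841/144
unnormalised second-form numerators: l = 0, m = 0, n = 0; L = l/sqrt(841/144), and similarly M = m/sqrt(W^2), N = n/sqrt(W^2)
H = (E*n - 2*F*m + G*l) / (2*(EG - F^2)*sqrt(W^2)); E*n - 2*F*m + G*l = 0, EG - F^2 = 841/144, so H = (0)/sqrt(841/144)

Answer: H = 0


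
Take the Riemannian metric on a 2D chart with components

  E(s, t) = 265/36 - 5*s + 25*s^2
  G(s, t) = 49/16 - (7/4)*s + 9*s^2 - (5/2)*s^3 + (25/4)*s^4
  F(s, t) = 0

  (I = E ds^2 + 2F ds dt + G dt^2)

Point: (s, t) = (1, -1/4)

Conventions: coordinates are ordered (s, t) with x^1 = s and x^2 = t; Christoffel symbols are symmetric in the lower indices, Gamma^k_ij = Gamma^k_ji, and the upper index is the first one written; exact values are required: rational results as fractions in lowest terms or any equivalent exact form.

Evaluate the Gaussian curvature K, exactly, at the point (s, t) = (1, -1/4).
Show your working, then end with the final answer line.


E = 985/36, F = 0, G = 225/16, EG - F^2 = 24625/64 at the point
E_s = 45, E_t = 0, F_s = 0, F_t = 0, G_s = 135/4, G_t = 0
E_tt = 0, F_st = 0, G_ss = 78
By Brioschi, K is (det M1 - det M2) divided by (EG - F^2) squared.
M1 = [[-E_tt/2 + F_st - G_ss/2, E_s/2, F_s - E_t/2], [F_t - G_s/2, E, F], [G_t/2, F, G]] = [[-39, 45/2, 0], [-135/8, 985/36, 0], [0, 0, 225/16]]; det M1 = -2474625/256
M2 = [[0, E_t/2, G_s/2], [E_t/2, E, F], [G_s/2, F, G]] = [[0, 0, 135/8], [0, 985/36, 0], [135/8, 0, 225/16]]; det M2 = -1994625/256
det M1 - det M2 = -1875; K = -1875 / (24625/64)^2 = -12288/970225

Answer: K = -12288/970225


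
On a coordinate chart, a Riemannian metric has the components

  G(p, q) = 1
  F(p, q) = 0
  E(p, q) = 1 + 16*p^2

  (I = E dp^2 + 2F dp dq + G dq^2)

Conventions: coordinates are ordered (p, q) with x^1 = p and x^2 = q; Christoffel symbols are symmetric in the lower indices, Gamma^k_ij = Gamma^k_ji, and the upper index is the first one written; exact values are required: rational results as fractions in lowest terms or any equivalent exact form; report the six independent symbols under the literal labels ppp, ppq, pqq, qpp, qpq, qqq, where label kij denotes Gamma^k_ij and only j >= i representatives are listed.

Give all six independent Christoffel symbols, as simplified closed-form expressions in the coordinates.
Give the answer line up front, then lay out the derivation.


Answer: Gamma_ppp = 16*p/(16*p^2 + 1), Gamma_ppq = 0, Gamma_pqq = 0, Gamma_qpp = 0, Gamma_qpq = 0, Gamma_qqq = 0

E = 1 + 16*p^2; F = 0; G = 1
Gamma^k_ij = (1/2) g^{kl} (d_i g_jl + d_j g_il - d_l g_ij), with g^inv = (1/(EG-F^2)) [[G, -F], [-F, E]]
first partials: E_p = 32*p, E_q = 0, F_p = 0, F_q = 0, G_p = 0, G_q = 0
D = EG - F^2 = 1 + 16*p^2
expanded: Gamma^p_pp = (G E_p - 2F F_p + F E_q)/(2D), Gamma^p_pq = (G E_q - F G_p)/(2D), Gamma^p_qq = (2G F_q - G G_p - F G_q)/(2D), Gamma^q_pp = (2E F_p - E E_q - F E_p)/(2D), Gamma^q_pq = (E G_p - F E_q)/(2D), Gamma^q_qq = (E G_q - 2F F_q + F G_p)/(2D); substitute and cancel common factors


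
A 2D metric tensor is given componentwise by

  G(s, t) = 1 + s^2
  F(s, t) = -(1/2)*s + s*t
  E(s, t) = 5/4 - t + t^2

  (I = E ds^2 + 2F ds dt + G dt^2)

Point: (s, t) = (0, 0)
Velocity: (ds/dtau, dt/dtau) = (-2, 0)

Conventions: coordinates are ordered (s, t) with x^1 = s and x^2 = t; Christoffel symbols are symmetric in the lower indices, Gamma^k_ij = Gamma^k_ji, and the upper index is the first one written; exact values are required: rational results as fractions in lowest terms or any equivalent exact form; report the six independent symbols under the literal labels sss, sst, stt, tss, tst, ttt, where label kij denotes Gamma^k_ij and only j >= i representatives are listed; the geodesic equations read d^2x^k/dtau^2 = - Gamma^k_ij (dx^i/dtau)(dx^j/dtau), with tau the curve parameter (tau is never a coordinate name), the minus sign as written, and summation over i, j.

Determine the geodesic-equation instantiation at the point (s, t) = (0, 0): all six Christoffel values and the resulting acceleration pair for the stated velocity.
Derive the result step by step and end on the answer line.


E = 5/4, F = 0, G = 1 at the point
E_s = 0, E_t = -1, F_s = -1/2, F_t = 0, G_s = 0, G_t = 0
EG - F^2 = 5/4;  g^inv = (4/5) * [[1, 0], [0, 5/4]]
first-kind symbols [ij,l] = (1/2)(d_i g_jl + d_j g_il - d_l g_ij): [ss,s] = E_s/2 = 0, [ss,t] = F_s - E_t/2 = 0, [st,s] = E_t/2 = -1/2, [st,t] = G_s/2 = 0, [tt,s] = F_t - G_s/2 = 0, [tt,t] = G_t/2 = 0
Gamma^s_ij = (G*[ij,s] - F*[ij,t])/(EG - F^2), Gamma^t_ij = (E*[ij,t] - F*[ij,s])/(EG - F^2)
Gamma_sss = 0, Gamma_sst = -2/5, Gamma_stt = 0, Gamma_tss = 0, Gamma_tst = 0, Gamma_ttt = 0
d^2s/dtau^2 = -(Gamma_sss*(-2)^2 + 2*Gamma_sst*(-2)*(0) + Gamma_stt*(0)^2) = 0
d^2t/dtau^2 = -(Gamma_tss*(-2)^2 + 2*Gamma_tst*(-2)*(0) + Gamma_ttt*(0)^2) = 0

Answer: Gamma_sss = 0, Gamma_sst = -2/5, Gamma_stt = 0, Gamma_tss = 0, Gamma_tst = 0, Gamma_ttt = 0; accelerations (d^2s/dtau^2, d^2t/dtau^2) = (0, 0)


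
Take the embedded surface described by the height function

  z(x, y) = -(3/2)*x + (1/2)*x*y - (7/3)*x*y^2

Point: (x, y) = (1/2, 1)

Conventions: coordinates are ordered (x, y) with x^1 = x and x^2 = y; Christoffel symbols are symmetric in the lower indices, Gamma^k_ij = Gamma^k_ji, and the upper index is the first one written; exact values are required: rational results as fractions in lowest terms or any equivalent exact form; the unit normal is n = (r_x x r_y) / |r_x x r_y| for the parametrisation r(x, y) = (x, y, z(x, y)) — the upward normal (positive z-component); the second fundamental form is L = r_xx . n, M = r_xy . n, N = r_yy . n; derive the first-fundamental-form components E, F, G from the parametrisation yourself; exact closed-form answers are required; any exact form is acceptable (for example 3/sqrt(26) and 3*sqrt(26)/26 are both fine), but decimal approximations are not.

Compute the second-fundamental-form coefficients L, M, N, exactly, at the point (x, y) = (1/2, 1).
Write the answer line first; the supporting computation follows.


Answer: L = 0, M = -50*sqrt(2369)/2369, N = -28*sqrt(2369)/2369

z_x = -10/3, z_y = -25/12, z_xx = 0, z_xy = -25/6, z_yy = -7/3
E = 109/9, F = 125/18, G = 769/144; answer radicand W^2 = 2369/144
unnormalised second-form numerators: l = 0, m = -25/6, n = -7/3; L = l/sqrt(2369/144), and similarly M = m/sqrt(W^2), N = n/sqrt(W^2)


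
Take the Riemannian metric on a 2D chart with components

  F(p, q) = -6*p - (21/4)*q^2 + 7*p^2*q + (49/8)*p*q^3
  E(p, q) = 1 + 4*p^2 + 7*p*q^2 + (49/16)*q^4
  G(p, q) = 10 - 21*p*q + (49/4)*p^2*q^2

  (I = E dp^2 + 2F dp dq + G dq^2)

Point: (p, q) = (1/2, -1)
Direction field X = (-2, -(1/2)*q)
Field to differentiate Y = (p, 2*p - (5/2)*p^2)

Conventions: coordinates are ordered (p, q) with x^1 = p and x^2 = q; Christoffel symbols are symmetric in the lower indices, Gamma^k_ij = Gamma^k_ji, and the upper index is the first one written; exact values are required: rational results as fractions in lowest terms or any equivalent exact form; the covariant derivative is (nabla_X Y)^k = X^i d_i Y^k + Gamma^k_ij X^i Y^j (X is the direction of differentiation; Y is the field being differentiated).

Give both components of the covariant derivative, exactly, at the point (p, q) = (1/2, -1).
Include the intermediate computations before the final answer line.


E = 137/16, F = -209/16, G = 377/16 at the point
E_p = 11, E_q = -77/4, F_p = -153/8, F_q = 343/16, G_p = 133/4, G_q = -133/8
EG - F^2 = 249/8;  g^inv = (8/249) * [[377/16, 209/16], [209/16, 137/16]]
first-kind symbols [ij,l] = (1/2)(d_i g_jl + d_j g_il - d_l g_ij): [pp,p] = E_p/2 = 11/2, [pp,q] = F_p - E_q/2 = -19/2, [pq,p] = E_q/2 = -77/8, [pq,q] = G_p/2 = 133/8, [qq,p] = F_q - G_p/2 = 77/16, [qq,q] = G_q/2 = -133/16
Gamma^p_ij = (G*[ij,p] - F*[ij,q])/(EG - F^2), Gamma^q_ij = (E*[ij,q] - F*[ij,p])/(EG - F^2)
Gamma_ppp = 44/249, Gamma_ppq = -77/249, Gamma_pqq = 77/498, Gamma_qpp = -76/249, Gamma_qpq = 133/249, Gamma_qqq = -133/498
X = (-2, 1/2), Y = (1/2, 3/8) at the point

Answer: (nabla_X Y)^p = -15881/7968, (nabla_X Y)^q = 7873/7968


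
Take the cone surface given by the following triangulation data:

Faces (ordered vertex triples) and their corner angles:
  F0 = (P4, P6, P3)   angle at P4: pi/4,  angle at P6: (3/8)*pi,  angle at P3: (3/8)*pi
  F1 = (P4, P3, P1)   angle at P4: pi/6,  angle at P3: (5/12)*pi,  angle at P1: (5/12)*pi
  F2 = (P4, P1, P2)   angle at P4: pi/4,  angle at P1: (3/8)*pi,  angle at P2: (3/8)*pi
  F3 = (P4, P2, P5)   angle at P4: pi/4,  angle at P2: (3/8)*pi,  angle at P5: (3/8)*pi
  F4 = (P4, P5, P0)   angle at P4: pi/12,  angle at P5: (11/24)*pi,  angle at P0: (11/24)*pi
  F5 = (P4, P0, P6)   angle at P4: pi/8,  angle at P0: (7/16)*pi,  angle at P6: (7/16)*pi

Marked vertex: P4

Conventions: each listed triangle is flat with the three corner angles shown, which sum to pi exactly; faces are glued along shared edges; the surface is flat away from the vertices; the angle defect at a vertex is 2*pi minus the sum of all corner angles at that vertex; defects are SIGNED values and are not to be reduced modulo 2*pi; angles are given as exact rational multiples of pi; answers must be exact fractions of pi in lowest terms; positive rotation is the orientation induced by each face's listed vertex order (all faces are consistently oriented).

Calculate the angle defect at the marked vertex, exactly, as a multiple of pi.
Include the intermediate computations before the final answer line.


Sum of corner angles at P4: (9/8)*pi
defect = 2*pi - (9/8)*pi

Answer: defect(P4) = (7/8)*pi


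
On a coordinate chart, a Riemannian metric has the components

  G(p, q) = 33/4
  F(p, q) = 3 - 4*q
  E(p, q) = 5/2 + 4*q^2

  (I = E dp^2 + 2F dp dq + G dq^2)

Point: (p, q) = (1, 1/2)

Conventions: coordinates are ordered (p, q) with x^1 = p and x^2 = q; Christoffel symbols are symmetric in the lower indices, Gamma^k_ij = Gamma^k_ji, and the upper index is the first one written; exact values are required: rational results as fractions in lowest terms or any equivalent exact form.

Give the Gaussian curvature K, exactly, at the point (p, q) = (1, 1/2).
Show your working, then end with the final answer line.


E = 7/2, F = 1, G = 33/4, EG - F^2 = 223/8 at the point
E_p = 0, E_q = 4, F_p = 0, F_q = -4, G_p = 0, G_q = 0
E_qq = 8, F_pq = 0, G_pp = 0
Compute both Brioschi determinants and normalise by (EG - F^2)^2.
M1 = [[-E_qq/2 + F_pq - G_pp/2, E_p/2, F_p - E_q/2], [F_q - G_p/2, E, F], [G_q/2, F, G]] = [[-4, 0, -2], [-4, 7/2, 1], [0, 1, 33/4]]; det M1 = -207/2
M2 = [[0, E_q/2, G_p/2], [E_q/2, E, F], [G_p/2, F, G]] = [[0, 2, 0], [2, 7/2, 1], [0, 1, 33/4]]; det M2 = -33
det M1 - det M2 = -141/2; K = -141/2 / (223/8)^2 = -4512/49729

Answer: K = -4512/49729


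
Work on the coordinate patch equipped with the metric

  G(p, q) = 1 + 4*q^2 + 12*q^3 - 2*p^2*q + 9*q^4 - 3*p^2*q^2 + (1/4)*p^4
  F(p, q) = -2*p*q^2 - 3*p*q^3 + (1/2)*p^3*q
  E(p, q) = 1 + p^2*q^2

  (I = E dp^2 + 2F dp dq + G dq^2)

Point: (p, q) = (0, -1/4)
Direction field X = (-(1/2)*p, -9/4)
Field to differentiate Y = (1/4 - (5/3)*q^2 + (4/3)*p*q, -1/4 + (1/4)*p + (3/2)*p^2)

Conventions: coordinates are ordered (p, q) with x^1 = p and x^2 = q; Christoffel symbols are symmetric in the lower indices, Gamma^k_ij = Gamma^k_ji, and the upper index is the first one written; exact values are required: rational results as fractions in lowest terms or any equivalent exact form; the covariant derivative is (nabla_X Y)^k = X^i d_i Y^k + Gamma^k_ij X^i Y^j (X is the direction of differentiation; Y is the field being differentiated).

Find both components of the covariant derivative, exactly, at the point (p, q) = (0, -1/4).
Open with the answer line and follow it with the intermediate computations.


Answer: (nabla_X Y)^p = -15/8, (nabla_X Y)^q = -45/562

E = 1, F = 0, G = 281/256 at the point
E_p = 0, E_q = 0, F_p = -5/64, F_q = 0, G_p = 0, G_q = -5/16
EG - F^2 = 281/256;  g^inv = (256/281) * [[281/256, 0], [0, 1]]
first-kind symbols [ij,l] = (1/2)(d_i g_jl + d_j g_il - d_l g_ij): [pp,p] = E_p/2 = 0, [pp,q] = F_p - E_q/2 = -5/64, [pq,p] = E_q/2 = 0, [pq,q] = G_p/2 = 0, [qq,p] = F_q - G_p/2 = 0, [qq,q] = G_q/2 = -5/32
Gamma^p_ij = (G*[ij,p] - F*[ij,q])/(EG - F^2), Gamma^q_ij = (E*[ij,q] - F*[ij,p])/(EG - F^2)
Gamma_ppp = 0, Gamma_ppq = 0, Gamma_pqq = 0, Gamma_qpp = -20/281, Gamma_qpq = 0, Gamma_qqq = -40/281
X = (0, -9/4), Y = (7/48, -1/4) at the point


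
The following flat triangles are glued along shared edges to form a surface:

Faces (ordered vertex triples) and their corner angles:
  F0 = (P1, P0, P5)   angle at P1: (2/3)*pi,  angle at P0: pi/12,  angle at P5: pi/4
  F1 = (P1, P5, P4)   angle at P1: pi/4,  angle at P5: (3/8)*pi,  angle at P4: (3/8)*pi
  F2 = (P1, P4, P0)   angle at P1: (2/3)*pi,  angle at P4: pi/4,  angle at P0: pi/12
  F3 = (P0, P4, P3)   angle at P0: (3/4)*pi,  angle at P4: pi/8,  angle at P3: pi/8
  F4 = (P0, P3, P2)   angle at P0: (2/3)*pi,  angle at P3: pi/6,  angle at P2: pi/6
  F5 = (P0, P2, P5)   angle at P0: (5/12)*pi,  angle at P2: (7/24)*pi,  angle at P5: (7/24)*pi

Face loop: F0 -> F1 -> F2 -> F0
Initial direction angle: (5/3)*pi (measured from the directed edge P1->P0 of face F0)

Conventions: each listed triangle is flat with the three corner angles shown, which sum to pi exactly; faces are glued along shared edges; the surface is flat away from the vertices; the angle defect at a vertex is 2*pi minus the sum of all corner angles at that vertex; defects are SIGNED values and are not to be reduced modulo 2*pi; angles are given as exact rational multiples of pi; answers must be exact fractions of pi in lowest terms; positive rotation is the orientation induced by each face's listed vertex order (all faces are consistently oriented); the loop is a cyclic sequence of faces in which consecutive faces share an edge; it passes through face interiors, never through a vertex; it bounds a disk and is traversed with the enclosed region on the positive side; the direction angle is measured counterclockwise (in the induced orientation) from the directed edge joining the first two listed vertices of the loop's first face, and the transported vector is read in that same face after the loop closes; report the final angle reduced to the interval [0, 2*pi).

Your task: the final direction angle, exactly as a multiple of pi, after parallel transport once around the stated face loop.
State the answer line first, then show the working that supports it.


Answer: final direction angle = pi/12

enclosed vertex P1: corner angles sum to (19/12)*pi, defect = 2*pi - (19/12)*pi = (5/12)*pi
summing the enclosed defects onto the initial angle, mod 2*pi in the induced orientation:
final angle = (5/3)*pi + (5/12)*pi = pi/12 (mod 2*pi)


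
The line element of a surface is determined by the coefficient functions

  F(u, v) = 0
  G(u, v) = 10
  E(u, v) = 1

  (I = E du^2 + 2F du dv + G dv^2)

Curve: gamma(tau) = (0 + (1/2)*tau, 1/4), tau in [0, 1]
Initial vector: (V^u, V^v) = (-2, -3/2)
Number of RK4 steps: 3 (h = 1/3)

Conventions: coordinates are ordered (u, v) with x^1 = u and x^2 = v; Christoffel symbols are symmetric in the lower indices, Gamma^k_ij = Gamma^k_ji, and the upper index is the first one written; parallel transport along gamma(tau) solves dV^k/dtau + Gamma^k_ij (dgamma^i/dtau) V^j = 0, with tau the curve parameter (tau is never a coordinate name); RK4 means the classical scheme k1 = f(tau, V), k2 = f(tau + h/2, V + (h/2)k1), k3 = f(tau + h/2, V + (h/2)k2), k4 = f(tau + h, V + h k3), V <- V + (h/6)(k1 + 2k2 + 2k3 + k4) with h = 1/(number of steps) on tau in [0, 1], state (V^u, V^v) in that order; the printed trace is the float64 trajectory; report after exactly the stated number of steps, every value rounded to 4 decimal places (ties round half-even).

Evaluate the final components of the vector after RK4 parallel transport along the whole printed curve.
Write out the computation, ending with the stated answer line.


gamma'(tau) = (1/2, 0); f(tau, V)^k = -Gamma^k_ij(gamma(tau)) gamma'^i(tau) V^j; h = 1/3; intermediate values shown to 6 dp
curve data and Christoffel symbols at the stage parameters:
  tau = 0.000000: gamma = (0.000000, 0.250000), gamma' = (0.500000, 0.000000); Gamma_uuu = 0.000000, Gamma_uuv = 0.000000, Gamma_uvv = 0.000000, Gamma_vuu = 0.000000, Gamma_vuv = 0.000000, Gamma_vvv = 0.000000
  tau = 0.166667: gamma = (0.083333, 0.250000), gamma' = (0.500000, 0.000000); Gamma_uuu = 0.000000, Gamma_uuv = 0.000000, Gamma_uvv = 0.000000, Gamma_vuu = 0.000000, Gamma_vuv = 0.000000, Gamma_vvv = 0.000000
  tau = 0.333333: gamma = (0.166667, 0.250000), gamma' = (0.500000, 0.000000); Gamma_uuu = 0.000000, Gamma_uuv = 0.000000, Gamma_uvv = 0.000000, Gamma_vuu = 0.000000, Gamma_vuv = 0.000000, Gamma_vvv = 0.000000
  tau = 0.500000: gamma = (0.250000, 0.250000), gamma' = (0.500000, 0.000000); Gamma_uuu = 0.000000, Gamma_uuv = 0.000000, Gamma_uvv = 0.000000, Gamma_vuu = 0.000000, Gamma_vuv = 0.000000, Gamma_vvv = 0.000000
  tau = 0.666667: gamma = (0.333333, 0.250000), gamma' = (0.500000, 0.000000); Gamma_uuu = 0.000000, Gamma_uuv = 0.000000, Gamma_uvv = 0.000000, Gamma_vuu = 0.000000, Gamma_vuv = 0.000000, Gamma_vvv = 0.000000
  tau = 0.833333: gamma = (0.416667, 0.250000), gamma' = (0.500000, 0.000000); Gamma_uuu = 0.000000, Gamma_uuv = 0.000000, Gamma_uvv = 0.000000, Gamma_vuu = 0.000000, Gamma_vuv = 0.000000, Gamma_vvv = 0.000000
  tau = 1.000000: gamma = (0.500000, 0.250000), gamma' = (0.500000, 0.000000); Gamma_uuu = 0.000000, Gamma_uuv = 0.000000, Gamma_uvv = 0.000000, Gamma_vuu = 0.000000, Gamma_vuv = 0.000000, Gamma_vvv = 0.000000
step 0: V^u = -2.0000, V^v = -1.5000
step 1: k1 = (0.000000, 0.000000), k2 = (0.000000, 0.000000), k3 = (0.000000, 0.000000), k4 = (0.000000, 0.000000); V <- V + (h/6)(k1 + 2k2 + 2k3 + k4): V^u = -2.0000, V^v = -1.5000
step 2: k1 = (0.000000, 0.000000), k2 = (0.000000, 0.000000), k3 = (0.000000, 0.000000), k4 = (0.000000, 0.000000); V <- V + (h/6)(k1 + 2k2 + 2k3 + k4): V^u = -2.0000, V^v = -1.5000
step 3: k1 = (0.000000, 0.000000), k2 = (0.000000, 0.000000), k3 = (0.000000, 0.000000), k4 = (0.000000, 0.000000); V <- V + (h/6)(k1 + 2k2 + 2k3 + k4): V^u = -2.0000, V^v = -1.5000

Answer: V^u = -2.0000, V^v = -1.5000


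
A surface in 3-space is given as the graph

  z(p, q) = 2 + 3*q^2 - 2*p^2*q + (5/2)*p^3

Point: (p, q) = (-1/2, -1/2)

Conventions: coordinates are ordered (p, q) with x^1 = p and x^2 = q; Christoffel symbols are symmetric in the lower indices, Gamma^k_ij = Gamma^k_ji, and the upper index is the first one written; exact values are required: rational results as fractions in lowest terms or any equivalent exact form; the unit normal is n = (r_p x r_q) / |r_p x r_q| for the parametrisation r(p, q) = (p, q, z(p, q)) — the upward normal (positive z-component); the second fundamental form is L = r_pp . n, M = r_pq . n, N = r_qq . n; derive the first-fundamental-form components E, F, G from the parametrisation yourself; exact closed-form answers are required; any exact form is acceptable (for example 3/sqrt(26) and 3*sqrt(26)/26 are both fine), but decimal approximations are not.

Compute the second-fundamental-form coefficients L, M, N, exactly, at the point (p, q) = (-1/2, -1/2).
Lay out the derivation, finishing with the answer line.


z_p = 7/8, z_q = -7/2, z_pp = -11/2, z_pq = 2, z_qq = 6
E = 113/64, F = -49/16, G = 53/4; answer radicand W^2 = 897/64
unnormalised second-form numerators: l = -11/2, m = 2, n = 6; L = l/sqrt(897/64), and similarly M = m/sqrt(W^2), N = n/sqrt(W^2)

Answer: L = -44*sqrt(897)/897, M = 16*sqrt(897)/897, N = 16*sqrt(897)/299


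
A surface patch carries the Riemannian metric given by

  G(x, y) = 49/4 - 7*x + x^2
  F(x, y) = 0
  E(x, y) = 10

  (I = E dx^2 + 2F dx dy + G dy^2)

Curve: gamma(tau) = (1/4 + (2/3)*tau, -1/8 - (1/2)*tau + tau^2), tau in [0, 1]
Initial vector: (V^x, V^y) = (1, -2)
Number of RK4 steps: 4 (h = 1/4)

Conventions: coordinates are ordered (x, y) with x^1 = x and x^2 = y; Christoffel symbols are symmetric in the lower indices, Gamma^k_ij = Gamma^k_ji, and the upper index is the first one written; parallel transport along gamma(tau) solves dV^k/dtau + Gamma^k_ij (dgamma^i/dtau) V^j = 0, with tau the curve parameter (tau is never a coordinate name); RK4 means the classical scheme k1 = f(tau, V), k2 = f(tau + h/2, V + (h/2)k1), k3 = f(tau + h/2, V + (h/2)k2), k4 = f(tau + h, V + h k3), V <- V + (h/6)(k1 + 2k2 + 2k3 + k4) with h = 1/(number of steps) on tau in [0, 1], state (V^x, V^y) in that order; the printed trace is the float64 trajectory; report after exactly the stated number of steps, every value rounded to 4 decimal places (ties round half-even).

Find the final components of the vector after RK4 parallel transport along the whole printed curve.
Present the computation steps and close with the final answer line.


gamma'(tau) = (2/3, -1/2 + 2*tau); f(tau, V)^k = -Gamma^k_ij(gamma(tau)) gamma'^i(tau) V^j; h = 1/4; intermediate values shown to 6 dp
curve data and Christoffel symbols at the stage parameters:
  tau = 0.000000: gamma = (0.250000, -0.125000), gamma' = (0.666667, -0.500000); Gamma_xxx = 0.000000, Gamma_xxy = 0.000000, Gamma_xyy = 0.325000, Gamma_yxx = 0.000000, Gamma_yxy = -0.307692, Gamma_yyy = 0.000000
  tau = 0.125000: gamma = (0.333333, -0.171875), gamma' = (0.666667, -0.250000); Gamma_xxx = 0.000000, Gamma_xxy = 0.000000, Gamma_xyy = 0.316667, Gamma_yxx = 0.000000, Gamma_yxy = -0.315789, Gamma_yyy = 0.000000
  tau = 0.250000: gamma = (0.416667, -0.187500), gamma' = (0.666667, 0.000000); Gamma_xxx = 0.000000, Gamma_xxy = 0.000000, Gamma_xyy = 0.308333, Gamma_yxx = 0.000000, Gamma_yxy = -0.324324, Gamma_yyy = 0.000000
  tau = 0.375000: gamma = (0.500000, -0.171875), gamma' = (0.666667, 0.250000); Gamma_xxx = 0.000000, Gamma_xxy = 0.000000, Gamma_xyy = 0.300000, Gamma_yxx = 0.000000, Gamma_yxy = -0.333333, Gamma_yyy = 0.000000
  tau = 0.500000: gamma = (0.583333, -0.125000), gamma' = (0.666667, 0.500000); Gamma_xxx = 0.000000, Gamma_xxy = 0.000000, Gamma_xyy = 0.291667, Gamma_yxx = 0.000000, Gamma_yxy = -0.342857, Gamma_yyy = 0.000000
  tau = 0.625000: gamma = (0.666667, -0.046875), gamma' = (0.666667, 0.750000); Gamma_xxx = 0.000000, Gamma_xxy = 0.000000, Gamma_xyy = 0.283333, Gamma_yxx = 0.000000, Gamma_yxy = -0.352941, Gamma_yyy = 0.000000
  tau = 0.750000: gamma = (0.750000, 0.062500), gamma' = (0.666667, 1.000000); Gamma_xxx = 0.000000, Gamma_xxy = 0.000000, Gamma_xyy = 0.275000, Gamma_yxx = 0.000000, Gamma_yxy = -0.363636, Gamma_yyy = 0.000000
  tau = 0.875000: gamma = (0.833333, 0.203125), gamma' = (0.666667, 1.250000); Gamma_xxx = 0.000000, Gamma_xxy = 0.000000, Gamma_xyy = 0.266667, Gamma_yxx = 0.000000, Gamma_yxy = -0.375000, Gamma_yyy = 0.000000
  tau = 1.000000: gamma = (0.916667, 0.375000), gamma' = (0.666667, 1.500000); Gamma_xxx = 0.000000, Gamma_xxy = 0.000000, Gamma_xyy = 0.258333, Gamma_yxx = 0.000000, Gamma_yxy = -0.387097, Gamma_yyy = 0.000000
step 0: V^x = 1.0000, V^y = -2.0000
step 1: k1 = (-0.325000, -0.564103), k2 = (-0.163916, -0.511638), k3 = (-0.163396, -0.511847), k4 = (0.000000, -0.460100); V <- V + (h/6)(k1 + 2k2 + 2k3 + k4): V^x = 0.9592, V^y = -2.1280
step 2: k1 = (0.000000, -0.460101), k2 = (0.163911, -0.405730), k3 = (0.163401, -0.402512), k4 = (0.325003, -0.337959); V <- V + (h/6)(k1 + 2k2 + 2k3 + k4): V^x = 1.0000, V^y = -2.2286
step 3: k1 = (0.325000, -0.337959), k2 = (0.482548, -0.258850), k3 = (0.480447, -0.251310), k4 = (0.630135, -0.148177); V <- V + (h/6)(k1 + 2k2 + 2k3 + k4): V^x = 1.1200, V^y = -2.2913
step 4: k1 = (0.630119, -0.148187), k2 = (0.769955, -0.015523), k3 = (0.764427, -0.003184), k4 = (0.888203, 0.169796); V <- V + (h/6)(k1 + 2k2 + 2k3 + k4): V^x = 1.3112, V^y = -2.2920

Answer: V^x = 1.3112, V^y = -2.2920
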